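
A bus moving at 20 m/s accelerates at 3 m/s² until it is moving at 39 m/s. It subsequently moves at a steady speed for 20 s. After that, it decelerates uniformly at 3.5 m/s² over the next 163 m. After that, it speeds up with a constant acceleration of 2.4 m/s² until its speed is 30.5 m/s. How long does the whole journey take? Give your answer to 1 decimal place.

36.5 s

Phase 1 (accelerating): v₀ = 20.0 m/s, a = 3 m/s².
v = v₀ + at → t = (39 − 20.0) / 3 = 6.33 s
v² = v₀² + 2aΔx → Δx = (39² − 20.0²)/(2·3) = 187 m

Phase 2 (constant speed): v₀ = 39.0 m/s, a = 0 m/s².
v = v₀ + at = 39.0 + (0)(20) = 39.0 m/s
Δx = v₀t + ½at² = 39.0·20 + 0.5·0·20² = 780 m

Phase 3 (decelerating): v₀ = 39.0 m/s, a = -3.5 m/s².
v² = v₀² + 2aΔx = 39.0² + 2·-3.5·163 = 380 → v = 19.5 m/s
t = (v − v₀)/a = (19.5 − 39.0)/-3.5 = 5.57 s

Phase 4 (accelerating): v₀ = 19.5 m/s, a = 2.4 m/s².
v = v₀ + at → t = (30.5 − 19.5) / 2.4 = 4.59 s
v² = v₀² + 2aΔx → Δx = (30.5² − 19.5²)/(2·2.4) = 115 m
Total time = 6.33 + 20.0 + 5.57 + 4.59 = 36.5 s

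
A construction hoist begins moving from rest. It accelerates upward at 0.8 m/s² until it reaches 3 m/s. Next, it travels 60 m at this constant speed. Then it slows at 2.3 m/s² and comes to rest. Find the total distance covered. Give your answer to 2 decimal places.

67.58 m

Phase 1 (accelerating): v₀ = 0 m/s, a = 0.8 m/s².
v = v₀ + at → t = (3 − 0) / 0.8 = 3.75 s
v² = v₀² + 2aΔx → Δx = (3² − 0²)/(2·0.8) = 5.62 m

Phase 2 (constant speed): v₀ = 3.00 m/s, a = 0 m/s².
Constant speed: t = d/v = 60/3.00 = 20.0 s

Phase 3 (decelerating): v₀ = 3.00 m/s, a = -2.3 m/s².
v = v₀ + at → t = (0 − 3.00) / -2.3 = 1.30 s
v² = v₀² + 2aΔx → Δx = (0² − 3.00²)/(2·-2.3) = 1.96 m
Total distance = 5.62 + 60.0 + 1.96 = 67.6 m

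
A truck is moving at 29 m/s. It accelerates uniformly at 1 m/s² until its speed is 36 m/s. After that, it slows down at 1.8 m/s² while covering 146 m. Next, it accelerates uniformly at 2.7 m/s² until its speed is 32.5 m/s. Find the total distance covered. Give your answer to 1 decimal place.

426.4 m

Phase 1 (accelerating): v₀ = 29.0 m/s, a = 1 m/s².
v = v₀ + at → t = (36 − 29.0) / 1 = 7.00 s
v² = v₀² + 2aΔx → Δx = (36² − 29.0²)/(2·1) = 228 m

Phase 2 (decelerating): v₀ = 36.0 m/s, a = -1.8 m/s².
v² = v₀² + 2aΔx = 36.0² + 2·-1.8·146 = 770 → v = 27.8 m/s
t = (v − v₀)/a = (27.8 − 36.0)/-1.8 = 4.58 s

Phase 3 (accelerating): v₀ = 27.8 m/s, a = 2.7 m/s².
v = v₀ + at → t = (32.5 − 27.8) / 2.7 = 1.76 s
v² = v₀² + 2aΔx → Δx = (32.5² − 27.8²)/(2·2.7) = 52.9 m
Total distance = 228 + 146 + 52.9 = 426 m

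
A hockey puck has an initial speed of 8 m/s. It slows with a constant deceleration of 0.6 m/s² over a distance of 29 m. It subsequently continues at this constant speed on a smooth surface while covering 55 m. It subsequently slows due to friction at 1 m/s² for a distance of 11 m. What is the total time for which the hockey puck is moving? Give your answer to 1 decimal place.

17.2 s

Phase 1 (decelerating): v₀ = 8.00 m/s, a = -0.6 m/s².
v² = v₀² + 2aΔx = 8.00² + 2·-0.6·29 = 29.2 → v = 5.40 m/s
t = (v − v₀)/a = (5.40 − 8.00)/-0.6 = 4.33 s

Phase 2 (constant speed): v₀ = 5.40 m/s, a = 0 m/s².
Constant speed: t = d/v = 55/5.40 = 10.2 s

Phase 3 (decelerating): v₀ = 5.40 m/s, a = -1 m/s².
v² = v₀² + 2aΔx = 5.40² + 2·-1·11 = 7.20 → v = 2.68 m/s
t = (v − v₀)/a = (2.68 − 5.40)/-1 = 2.72 s
Total time = 4.33 + 10.2 + 2.72 = 17.2 s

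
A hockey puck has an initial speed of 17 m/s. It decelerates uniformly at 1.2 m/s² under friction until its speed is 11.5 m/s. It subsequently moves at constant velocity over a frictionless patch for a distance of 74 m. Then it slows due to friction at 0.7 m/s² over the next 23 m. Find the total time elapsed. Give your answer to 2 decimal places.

13.16 s

Phase 1 (decelerating): v₀ = 17.0 m/s, a = -1.2 m/s².
v = v₀ + at → t = (11.5 − 17.0) / -1.2 = 4.58 s
v² = v₀² + 2aΔx → Δx = (11.5² − 17.0²)/(2·-1.2) = 65.3 m

Phase 2 (constant speed): v₀ = 11.5 m/s, a = 0 m/s².
Constant speed: t = d/v = 74/11.5 = 6.43 s

Phase 3 (decelerating): v₀ = 11.5 m/s, a = -0.7 m/s².
v² = v₀² + 2aΔx = 11.5² + 2·-0.7·23 = 100 → v = 10.0 m/s
t = (v − v₀)/a = (10.0 − 11.5)/-0.7 = 2.14 s
Total time = 4.58 + 6.43 + 2.14 = 13.2 s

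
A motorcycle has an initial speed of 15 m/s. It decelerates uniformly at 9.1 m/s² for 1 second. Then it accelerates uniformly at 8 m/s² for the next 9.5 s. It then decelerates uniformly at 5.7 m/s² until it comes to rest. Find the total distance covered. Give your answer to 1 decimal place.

Phase 1 (decelerating): v₀ = 15.0 m/s, a = -9.1 m/s².
v = v₀ + at = 15.0 + (-9.1)(1) = 5.90 m/s
Δx = v₀t + ½at² = 15.0·1 + 0.5·-9.1·1² = 10.4 m

Phase 2 (accelerating): v₀ = 5.90 m/s, a = 8 m/s².
v = v₀ + at = 5.90 + (8)(9.5) = 81.9 m/s
Δx = v₀t + ½at² = 5.90·9.5 + 0.5·8·9.5² = 417 m

Phase 3 (decelerating): v₀ = 81.9 m/s, a = -5.7 m/s².
v = v₀ + at → t = (0 − 81.9) / -5.7 = 14.4 s
v² = v₀² + 2aΔx → Δx = (0² − 81.9²)/(2·-5.7) = 588 m
Total distance = 10.4 + 417 + 588 = 1020 m

1015.9 m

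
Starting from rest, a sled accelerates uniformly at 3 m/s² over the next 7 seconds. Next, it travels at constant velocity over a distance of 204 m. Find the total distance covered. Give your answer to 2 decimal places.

277.50 m

Phase 1 (accelerating): v₀ = 0 m/s, a = 3 m/s².
v = v₀ + at = 0 + (3)(7) = 21.0 m/s
Δx = v₀t + ½at² = 0·7 + 0.5·3·7² = 73.5 m

Phase 2 (constant speed): v₀ = 21.0 m/s, a = 0 m/s².
Constant speed: t = d/v = 204/21.0 = 9.71 s
Total distance = 73.5 + 204 = 278 m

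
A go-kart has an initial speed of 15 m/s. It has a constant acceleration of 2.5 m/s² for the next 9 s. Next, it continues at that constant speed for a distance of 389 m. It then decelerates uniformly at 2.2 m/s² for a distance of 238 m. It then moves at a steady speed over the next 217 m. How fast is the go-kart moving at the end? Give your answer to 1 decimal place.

Phase 1 (accelerating): v₀ = 15.0 m/s, a = 2.5 m/s².
v = v₀ + at = 15.0 + (2.5)(9) = 37.5 m/s
Δx = v₀t + ½at² = 15.0·9 + 0.5·2.5·9² = 236 m

Phase 2 (constant speed): v₀ = 37.5 m/s, a = 0 m/s².
Constant speed: t = d/v = 389/37.5 = 10.4 s

Phase 3 (decelerating): v₀ = 37.5 m/s, a = -2.2 m/s².
v² = v₀² + 2aΔx = 37.5² + 2·-2.2·238 = 359 → v = 18.9 m/s
t = (v − v₀)/a = (18.9 − 37.5)/-2.2 = 8.43 s

Phase 4 (constant speed): v₀ = 18.9 m/s, a = 0 m/s².
Constant speed: t = d/v = 217/18.9 = 11.5 s
Final speed = 18.9 m/s

18.9 m/s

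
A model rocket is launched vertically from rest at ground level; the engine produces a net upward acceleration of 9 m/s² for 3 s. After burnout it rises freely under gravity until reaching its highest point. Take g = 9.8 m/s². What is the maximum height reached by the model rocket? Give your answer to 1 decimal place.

Phase 1 (powered ascent): v₀ = 0 m/s, a = 9 m/s².
v = v₀ + at = 0 + (9)(3) = 27.0 m/s
Δx = v₀t + ½at² = 0·3 + 0.5·9·3² = 40.5 m

Phase 2 (coasting upward): v₀ = 27.0 m/s, a = -9.8 m/s².
v = v₀ + at → t = (0 − 27.0) / -9.8 = 2.76 s
v² = v₀² + 2aΔx → Δx = (0² − 27.0²)/(2·-9.8) = 37.2 m
Maximum height = 40.5 + 37.2 = 77.7 m

77.7 m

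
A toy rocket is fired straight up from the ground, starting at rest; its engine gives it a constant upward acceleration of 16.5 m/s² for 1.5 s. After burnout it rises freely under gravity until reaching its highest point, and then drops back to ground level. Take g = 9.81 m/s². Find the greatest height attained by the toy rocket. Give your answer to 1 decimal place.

Phase 1 (powered ascent): v₀ = 0 m/s, a = 16.5 m/s².
v = v₀ + at = 0 + (16.5)(1.5) = 24.8 m/s
Δx = v₀t + ½at² = 0·1.5 + 0.5·16.5·1.5² = 18.6 m

Phase 2 (coasting upward): v₀ = 24.8 m/s, a = -9.81 m/s².
v = v₀ + at → t = (0 − 24.8) / -9.81 = 2.52 s
v² = v₀² + 2aΔx → Δx = (0² − 24.8²)/(2·-9.81) = 31.2 m
Maximum height = 18.6 + 31.2 = 49.8 m

49.8 m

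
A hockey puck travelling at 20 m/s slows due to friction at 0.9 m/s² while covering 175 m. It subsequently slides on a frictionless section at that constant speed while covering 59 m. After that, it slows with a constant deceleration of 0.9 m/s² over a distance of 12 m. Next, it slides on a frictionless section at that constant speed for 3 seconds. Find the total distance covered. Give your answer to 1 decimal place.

269.9 m

Phase 1 (decelerating): v₀ = 20.0 m/s, a = -0.9 m/s².
v² = v₀² + 2aΔx = 20.0² + 2·-0.9·175 = 85.0 → v = 9.22 m/s
t = (v − v₀)/a = (9.22 − 20.0)/-0.9 = 12.0 s

Phase 2 (constant speed): v₀ = 9.22 m/s, a = 0 m/s².
Constant speed: t = d/v = 59/9.22 = 6.40 s

Phase 3 (decelerating): v₀ = 9.22 m/s, a = -0.9 m/s².
v² = v₀² + 2aΔx = 9.22² + 2·-0.9·12 = 63.4 → v = 7.96 m/s
t = (v − v₀)/a = (7.96 − 9.22)/-0.9 = 1.40 s

Phase 4 (constant speed): v₀ = 7.96 m/s, a = 0 m/s².
v = v₀ + at = 7.96 + (0)(3) = 7.96 m/s
Δx = v₀t + ½at² = 7.96·3 + 0.5·0·3² = 23.9 m
Total distance = 175 + 59.0 + 12.0 + 23.9 = 270 m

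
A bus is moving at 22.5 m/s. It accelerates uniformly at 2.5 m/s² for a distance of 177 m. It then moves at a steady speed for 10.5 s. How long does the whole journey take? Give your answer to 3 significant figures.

16.4 s

Phase 1 (accelerating): v₀ = 22.5 m/s, a = 2.5 m/s².
v² = v₀² + 2aΔx = 22.5² + 2·2.5·177 = 1390 → v = 37.3 m/s
t = (v − v₀)/a = (37.3 − 22.5)/2.5 = 5.92 s

Phase 2 (constant speed): v₀ = 37.3 m/s, a = 0 m/s².
v = v₀ + at = 37.3 + (0)(10.5) = 37.3 m/s
Δx = v₀t + ½at² = 37.3·10.5 + 0.5·0·10.5² = 392 m
Total time = 5.92 + 10.5 = 16.4 s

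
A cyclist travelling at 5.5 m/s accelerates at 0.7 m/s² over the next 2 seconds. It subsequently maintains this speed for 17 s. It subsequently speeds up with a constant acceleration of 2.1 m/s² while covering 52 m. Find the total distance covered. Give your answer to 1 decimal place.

Phase 1 (accelerating): v₀ = 5.50 m/s, a = 0.7 m/s².
v = v₀ + at = 5.50 + (0.7)(2) = 6.90 m/s
Δx = v₀t + ½at² = 5.50·2 + 0.5·0.7·2² = 12.4 m

Phase 2 (constant speed): v₀ = 6.90 m/s, a = 0 m/s².
v = v₀ + at = 6.90 + (0)(17) = 6.90 m/s
Δx = v₀t + ½at² = 6.90·17 + 0.5·0·17² = 117 m

Phase 3 (accelerating): v₀ = 6.90 m/s, a = 2.1 m/s².
v² = v₀² + 2aΔx = 6.90² + 2·2.1·52 = 266 → v = 16.3 m/s
t = (v − v₀)/a = (16.3 − 6.90)/2.1 = 4.48 s
Total distance = 12.4 + 117 + 52.0 = 182 m

181.7 m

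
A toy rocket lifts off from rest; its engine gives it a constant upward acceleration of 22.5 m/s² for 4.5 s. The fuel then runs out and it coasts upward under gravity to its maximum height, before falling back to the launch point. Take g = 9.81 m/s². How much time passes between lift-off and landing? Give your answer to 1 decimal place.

Phase 1 (powered ascent): v₀ = 0 m/s, a = 22.5 m/s².
v = v₀ + at = 0 + (22.5)(4.5) = 101 m/s
Δx = v₀t + ½at² = 0·4.5 + 0.5·22.5·4.5² = 228 m

Phase 2 (coasting upward): v₀ = 101 m/s, a = -9.81 m/s².
v = v₀ + at → t = (0 − 101) / -9.81 = 10.3 s
v² = v₀² + 2aΔx → Δx = (0² − 101²)/(2·-9.81) = 523 m

Phase 3 (free fall): v₀ = 0 m/s, a = -9.81 m/s².
Falls 750 m from rest: t = √(2·750/9.81) = 12.4 s; v = g·t = 121 m/s.
Total time = 4.50 + 10.3 + 12.4 = 27.2 s

27.2 s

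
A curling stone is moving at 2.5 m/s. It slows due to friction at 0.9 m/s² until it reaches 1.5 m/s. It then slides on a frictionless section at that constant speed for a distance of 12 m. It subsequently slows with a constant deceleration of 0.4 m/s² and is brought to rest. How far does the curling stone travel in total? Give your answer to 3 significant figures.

Phase 1 (decelerating): v₀ = 2.50 m/s, a = -0.9 m/s².
v = v₀ + at → t = (1.5 − 2.50) / -0.9 = 1.11 s
v² = v₀² + 2aΔx → Δx = (1.5² − 2.50²)/(2·-0.9) = 2.22 m

Phase 2 (constant speed): v₀ = 1.50 m/s, a = 0 m/s².
Constant speed: t = d/v = 12/1.50 = 8.00 s

Phase 3 (decelerating): v₀ = 1.50 m/s, a = -0.4 m/s².
v = v₀ + at → t = (0 − 1.50) / -0.4 = 3.75 s
v² = v₀² + 2aΔx → Δx = (0² − 1.50²)/(2·-0.4) = 2.81 m
Total distance = 2.22 + 12.0 + 2.81 = 17.0 m

17.0 m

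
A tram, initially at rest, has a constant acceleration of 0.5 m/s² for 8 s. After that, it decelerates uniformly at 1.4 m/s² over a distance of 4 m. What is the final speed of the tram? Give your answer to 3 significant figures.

Phase 1 (accelerating): v₀ = 0 m/s, a = 0.5 m/s².
v = v₀ + at = 0 + (0.5)(8) = 4.00 m/s
Δx = v₀t + ½at² = 0·8 + 0.5·0.5·8² = 16.0 m

Phase 2 (decelerating): v₀ = 4.00 m/s, a = -1.4 m/s².
v² = v₀² + 2aΔx = 4.00² + 2·-1.4·4 = 4.80 → v = 2.19 m/s
t = (v − v₀)/a = (2.19 − 4.00)/-1.4 = 1.29 s
Final speed = 2.19 m/s

2.19 m/s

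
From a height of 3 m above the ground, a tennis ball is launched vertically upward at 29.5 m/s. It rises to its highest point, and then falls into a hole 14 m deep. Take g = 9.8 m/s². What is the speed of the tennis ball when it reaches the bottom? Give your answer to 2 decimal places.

34.69 m/s

Phase 1 (rising): v₀ = 29.5 m/s, a = -9.8 m/s².
v = v₀ + at → t = (0 − 29.5) / -9.8 = 3.01 s
v² = v₀² + 2aΔx → Δx = (0² − 29.5²)/(2·-9.8) = 44.4 m

Phase 2 (falling): v₀ = 0 m/s, a = -9.8 m/s².
Falls 61.4 m from rest: t = √(2·61.4/9.8) = 3.54 s; v = g·t = 34.7 m/s.
Final speed = 34.7 m/s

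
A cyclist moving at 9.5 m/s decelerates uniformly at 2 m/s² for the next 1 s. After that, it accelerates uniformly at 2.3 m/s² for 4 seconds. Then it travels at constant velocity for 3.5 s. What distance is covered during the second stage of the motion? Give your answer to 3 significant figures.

48.4 m

Phase 1 (decelerating): v₀ = 9.50 m/s, a = -2 m/s².
v = v₀ + at = 9.50 + (-2)(1) = 7.50 m/s
Δx = v₀t + ½at² = 9.50·1 + 0.5·-2·1² = 8.50 m

Phase 2 (accelerating): v₀ = 7.50 m/s, a = 2.3 m/s².
v = v₀ + at = 7.50 + (2.3)(4) = 16.7 m/s
Δx = v₀t + ½at² = 7.50·4 + 0.5·2.3·4² = 48.4 m
Distance in phase 2 = 48.4 m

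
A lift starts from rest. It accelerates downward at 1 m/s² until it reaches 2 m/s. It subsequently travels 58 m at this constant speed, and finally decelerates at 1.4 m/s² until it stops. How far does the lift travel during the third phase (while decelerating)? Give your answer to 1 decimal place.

1.4 m

Phase 1 (accelerating): v₀ = 0 m/s, a = 1 m/s².
v = v₀ + at → t = (2 − 0) / 1 = 2.00 s
v² = v₀² + 2aΔx → Δx = (2² − 0²)/(2·1) = 2.00 m

Phase 2 (constant speed): v₀ = 2.00 m/s, a = 0 m/s².
Constant speed: t = d/v = 58/2.00 = 29.0 s

Phase 3 (decelerating): v₀ = 2.00 m/s, a = -1.4 m/s².
v = v₀ + at → t = (0 − 2.00) / -1.4 = 1.43 s
v² = v₀² + 2aΔx → Δx = (0² − 2.00²)/(2·-1.4) = 1.43 m
Distance in phase 3 = 1.43 m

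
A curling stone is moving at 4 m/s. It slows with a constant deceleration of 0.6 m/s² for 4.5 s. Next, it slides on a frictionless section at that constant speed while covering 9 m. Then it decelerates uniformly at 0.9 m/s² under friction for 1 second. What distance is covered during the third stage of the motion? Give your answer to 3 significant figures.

Phase 1 (decelerating): v₀ = 4.00 m/s, a = -0.6 m/s².
v = v₀ + at = 4.00 + (-0.6)(4.5) = 1.30 m/s
Δx = v₀t + ½at² = 4.00·4.5 + 0.5·-0.6·4.5² = 11.9 m

Phase 2 (constant speed): v₀ = 1.30 m/s, a = 0 m/s².
Constant speed: t = d/v = 9/1.30 = 6.92 s

Phase 3 (decelerating): v₀ = 1.30 m/s, a = -0.9 m/s².
v = v₀ + at = 1.30 + (-0.9)(1) = 0.400 m/s
Δx = v₀t + ½at² = 1.30·1 + 0.5·-0.9·1² = 0.850 m
Distance in phase 3 = 0.850 m

0.850 m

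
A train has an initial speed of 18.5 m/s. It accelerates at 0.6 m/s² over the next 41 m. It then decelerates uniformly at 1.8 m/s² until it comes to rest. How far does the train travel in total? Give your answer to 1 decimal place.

Phase 1 (accelerating): v₀ = 18.5 m/s, a = 0.6 m/s².
v² = v₀² + 2aΔx = 18.5² + 2·0.6·41 = 391 → v = 19.8 m/s
t = (v − v₀)/a = (19.8 − 18.5)/0.6 = 2.14 s

Phase 2 (decelerating): v₀ = 19.8 m/s, a = -1.8 m/s².
v = v₀ + at → t = (0 − 19.8) / -1.8 = 11.0 s
v² = v₀² + 2aΔx → Δx = (0² − 19.8²)/(2·-1.8) = 109 m
Total distance = 41.0 + 109 = 150 m

149.7 m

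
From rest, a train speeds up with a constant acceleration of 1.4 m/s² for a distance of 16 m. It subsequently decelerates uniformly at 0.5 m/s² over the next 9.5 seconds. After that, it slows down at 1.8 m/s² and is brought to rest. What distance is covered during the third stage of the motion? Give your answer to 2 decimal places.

Phase 1 (accelerating): v₀ = 0 m/s, a = 1.4 m/s².
v² = v₀² + 2aΔx = 0² + 2·1.4·16 = 44.8 → v = 6.69 m/s
t = (v − v₀)/a = (6.69 − 0)/1.4 = 4.78 s

Phase 2 (decelerating): v₀ = 6.69 m/s, a = -0.5 m/s².
v = v₀ + at = 6.69 + (-0.5)(9.5) = 1.94 m/s
Δx = v₀t + ½at² = 6.69·9.5 + 0.5·-0.5·9.5² = 41.0 m

Phase 3 (decelerating): v₀ = 1.94 m/s, a = -1.8 m/s².
v = v₀ + at → t = (0 − 1.94) / -1.8 = 1.08 s
v² = v₀² + 2aΔx → Δx = (0² − 1.94²)/(2·-1.8) = 1.05 m
Distance in phase 3 = 1.05 m

1.05 m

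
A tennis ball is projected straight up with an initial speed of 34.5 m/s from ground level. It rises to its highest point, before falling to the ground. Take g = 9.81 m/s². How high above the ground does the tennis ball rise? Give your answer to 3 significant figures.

60.7 m

Phase 1 (rising): v₀ = 34.5 m/s, a = -9.81 m/s².
v = v₀ + at → t = (0 − 34.5) / -9.81 = 3.52 s
v² = v₀² + 2aΔx → Δx = (0² − 34.5²)/(2·-9.81) = 60.7 m
Maximum height = 60.7 m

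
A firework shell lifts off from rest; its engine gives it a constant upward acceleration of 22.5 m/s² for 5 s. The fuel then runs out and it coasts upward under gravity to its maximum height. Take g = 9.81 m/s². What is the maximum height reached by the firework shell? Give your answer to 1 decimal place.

926.3 m

Phase 1 (powered ascent): v₀ = 0 m/s, a = 22.5 m/s².
v = v₀ + at = 0 + (22.5)(5) = 112 m/s
Δx = v₀t + ½at² = 0·5 + 0.5·22.5·5² = 281 m

Phase 2 (coasting upward): v₀ = 112 m/s, a = -9.81 m/s².
v = v₀ + at → t = (0 − 112) / -9.81 = 11.5 s
v² = v₀² + 2aΔx → Δx = (0² − 112²)/(2·-9.81) = 645 m
Maximum height = 281 + 645 = 926 m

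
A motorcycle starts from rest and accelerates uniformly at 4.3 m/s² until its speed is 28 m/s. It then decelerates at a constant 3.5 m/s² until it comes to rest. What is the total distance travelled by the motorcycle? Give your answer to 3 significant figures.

203 m

Phase 1 (accelerating): v₀ = 0 m/s, a = 4.3 m/s².
v = v₀ + at → t = (28 − 0) / 4.3 = 6.51 s
v² = v₀² + 2aΔx → Δx = (28² − 0²)/(2·4.3) = 91.2 m

Phase 2 (decelerating): v₀ = 28.0 m/s, a = -3.5 m/s².
v = v₀ + at → t = (0 − 28.0) / -3.5 = 8.00 s
v² = v₀² + 2aΔx → Δx = (0² − 28.0²)/(2·-3.5) = 112 m
Total distance = 91.2 + 112 = 203 m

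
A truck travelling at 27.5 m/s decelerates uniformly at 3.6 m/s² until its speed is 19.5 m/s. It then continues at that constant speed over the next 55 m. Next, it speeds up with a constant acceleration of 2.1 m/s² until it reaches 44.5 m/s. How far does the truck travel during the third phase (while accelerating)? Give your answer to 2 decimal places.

Phase 1 (decelerating): v₀ = 27.5 m/s, a = -3.6 m/s².
v = v₀ + at → t = (19.5 − 27.5) / -3.6 = 2.22 s
v² = v₀² + 2aΔx → Δx = (19.5² − 27.5²)/(2·-3.6) = 52.2 m

Phase 2 (constant speed): v₀ = 19.5 m/s, a = 0 m/s².
Constant speed: t = d/v = 55/19.5 = 2.82 s

Phase 3 (accelerating): v₀ = 19.5 m/s, a = 2.1 m/s².
v = v₀ + at → t = (44.5 − 19.5) / 2.1 = 11.9 s
v² = v₀² + 2aΔx → Δx = (44.5² − 19.5²)/(2·2.1) = 381 m
Distance in phase 3 = 381 m

380.95 m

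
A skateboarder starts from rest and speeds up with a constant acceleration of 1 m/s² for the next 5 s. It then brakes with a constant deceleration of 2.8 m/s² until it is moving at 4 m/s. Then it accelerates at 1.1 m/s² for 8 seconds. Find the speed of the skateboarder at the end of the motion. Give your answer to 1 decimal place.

Phase 1 (accelerating): v₀ = 0 m/s, a = 1 m/s².
v = v₀ + at = 0 + (1)(5) = 5.00 m/s
Δx = v₀t + ½at² = 0·5 + 0.5·1·5² = 12.5 m

Phase 2 (decelerating): v₀ = 5.00 m/s, a = -2.8 m/s².
v = v₀ + at → t = (4 − 5.00) / -2.8 = 0.357 s
v² = v₀² + 2aΔx → Δx = (4² − 5.00²)/(2·-2.8) = 1.61 m

Phase 3 (accelerating): v₀ = 4.00 m/s, a = 1.1 m/s².
v = v₀ + at = 4.00 + (1.1)(8) = 12.8 m/s
Δx = v₀t + ½at² = 4.00·8 + 0.5·1.1·8² = 67.2 m
Final speed = 12.8 m/s

12.8 m/s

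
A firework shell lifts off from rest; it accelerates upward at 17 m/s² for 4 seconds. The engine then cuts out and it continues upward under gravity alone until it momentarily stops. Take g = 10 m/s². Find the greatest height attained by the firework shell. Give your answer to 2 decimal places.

Phase 1 (powered ascent): v₀ = 0 m/s, a = 17 m/s².
v = v₀ + at = 0 + (17)(4) = 68.0 m/s
Δx = v₀t + ½at² = 0·4 + 0.5·17·4² = 136 m

Phase 2 (coasting upward): v₀ = 68.0 m/s, a = -10 m/s².
v = v₀ + at → t = (0 − 68.0) / -10 = 6.80 s
v² = v₀² + 2aΔx → Δx = (0² − 68.0²)/(2·-10) = 231 m
Maximum height = 136 + 231 = 367 m

367.20 m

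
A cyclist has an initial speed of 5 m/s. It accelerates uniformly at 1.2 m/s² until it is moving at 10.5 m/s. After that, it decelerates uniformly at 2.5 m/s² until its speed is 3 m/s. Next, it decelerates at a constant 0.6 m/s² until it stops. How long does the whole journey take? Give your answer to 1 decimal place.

Phase 1 (accelerating): v₀ = 5.00 m/s, a = 1.2 m/s².
v = v₀ + at → t = (10.5 − 5.00) / 1.2 = 4.58 s
v² = v₀² + 2aΔx → Δx = (10.5² − 5.00²)/(2·1.2) = 35.5 m

Phase 2 (decelerating): v₀ = 10.5 m/s, a = -2.5 m/s².
v = v₀ + at → t = (3 − 10.5) / -2.5 = 3.00 s
v² = v₀² + 2aΔx → Δx = (3² − 10.5²)/(2·-2.5) = 20.2 m

Phase 3 (decelerating): v₀ = 3.00 m/s, a = -0.6 m/s².
v = v₀ + at → t = (0 − 3.00) / -0.6 = 5.00 s
v² = v₀² + 2aΔx → Δx = (0² − 3.00²)/(2·-0.6) = 7.50 m
Total time = 4.58 + 3.00 + 5.00 = 12.6 s

12.6 s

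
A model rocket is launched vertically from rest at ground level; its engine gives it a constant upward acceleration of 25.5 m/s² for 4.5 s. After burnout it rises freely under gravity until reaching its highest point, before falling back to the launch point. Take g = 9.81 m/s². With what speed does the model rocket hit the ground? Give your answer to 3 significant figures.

135 m/s

Phase 1 (powered ascent): v₀ = 0 m/s, a = 25.5 m/s².
v = v₀ + at = 0 + (25.5)(4.5) = 115 m/s
Δx = v₀t + ½at² = 0·4.5 + 0.5·25.5·4.5² = 258 m

Phase 2 (coasting upward): v₀ = 115 m/s, a = -9.81 m/s².
v = v₀ + at → t = (0 − 115) / -9.81 = 11.7 s
v² = v₀² + 2aΔx → Δx = (0² − 115²)/(2·-9.81) = 671 m

Phase 3 (free fall): v₀ = 0 m/s, a = -9.81 m/s².
Falls 929 m from rest: t = √(2·929/9.81) = 13.8 s; v = g·t = 135 m/s.
Impact speed = 135 m/s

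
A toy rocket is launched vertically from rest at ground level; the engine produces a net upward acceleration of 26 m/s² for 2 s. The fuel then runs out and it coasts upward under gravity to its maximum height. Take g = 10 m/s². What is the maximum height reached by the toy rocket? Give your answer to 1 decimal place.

Phase 1 (powered ascent): v₀ = 0 m/s, a = 26 m/s².
v = v₀ + at = 0 + (26)(2) = 52.0 m/s
Δx = v₀t + ½at² = 0·2 + 0.5·26·2² = 52.0 m

Phase 2 (coasting upward): v₀ = 52.0 m/s, a = -10 m/s².
v = v₀ + at → t = (0 − 52.0) / -10 = 5.20 s
v² = v₀² + 2aΔx → Δx = (0² − 52.0²)/(2·-10) = 135 m
Maximum height = 52.0 + 135 = 187 m

187.2 m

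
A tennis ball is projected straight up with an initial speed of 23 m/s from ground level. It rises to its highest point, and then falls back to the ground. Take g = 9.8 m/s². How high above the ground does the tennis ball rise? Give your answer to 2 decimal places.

Phase 1 (rising): v₀ = 23.0 m/s, a = -9.8 m/s².
v = v₀ + at → t = (0 − 23.0) / -9.8 = 2.35 s
v² = v₀² + 2aΔx → Δx = (0² − 23.0²)/(2·-9.8) = 27.0 m
Maximum height = 27.0 m

26.99 m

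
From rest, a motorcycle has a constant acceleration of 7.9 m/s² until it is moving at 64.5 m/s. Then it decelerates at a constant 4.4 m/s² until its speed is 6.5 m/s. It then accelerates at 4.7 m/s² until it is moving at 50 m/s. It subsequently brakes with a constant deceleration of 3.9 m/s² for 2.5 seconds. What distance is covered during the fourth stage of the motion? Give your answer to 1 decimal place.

Phase 1 (accelerating): v₀ = 0 m/s, a = 7.9 m/s².
v = v₀ + at → t = (64.5 − 0) / 7.9 = 8.16 s
v² = v₀² + 2aΔx → Δx = (64.5² − 0²)/(2·7.9) = 263 m

Phase 2 (decelerating): v₀ = 64.5 m/s, a = -4.4 m/s².
v = v₀ + at → t = (6.5 − 64.5) / -4.4 = 13.2 s
v² = v₀² + 2aΔx → Δx = (6.5² − 64.5²)/(2·-4.4) = 468 m

Phase 3 (accelerating): v₀ = 6.50 m/s, a = 4.7 m/s².
v = v₀ + at → t = (50 − 6.50) / 4.7 = 9.26 s
v² = v₀² + 2aΔx → Δx = (50² − 6.50²)/(2·4.7) = 261 m

Phase 4 (decelerating): v₀ = 50.0 m/s, a = -3.9 m/s².
v = v₀ + at = 50.0 + (-3.9)(2.5) = 40.2 m/s
Δx = v₀t + ½at² = 50.0·2.5 + 0.5·-3.9·2.5² = 113 m
Distance in phase 4 = 113 m

112.8 m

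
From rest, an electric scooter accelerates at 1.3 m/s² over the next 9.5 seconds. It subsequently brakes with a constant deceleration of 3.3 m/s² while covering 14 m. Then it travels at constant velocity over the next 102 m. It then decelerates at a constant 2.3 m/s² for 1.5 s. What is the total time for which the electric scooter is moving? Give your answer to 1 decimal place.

Phase 1 (accelerating): v₀ = 0 m/s, a = 1.3 m/s².
v = v₀ + at = 0 + (1.3)(9.5) = 12.3 m/s
Δx = v₀t + ½at² = 0·9.5 + 0.5·1.3·9.5² = 58.7 m

Phase 2 (decelerating): v₀ = 12.3 m/s, a = -3.3 m/s².
v² = v₀² + 2aΔx = 12.3² + 2·-3.3·14 = 60.1 → v = 7.75 m/s
t = (v − v₀)/a = (7.75 − 12.3)/-3.3 = 1.39 s

Phase 3 (constant speed): v₀ = 7.75 m/s, a = 0 m/s².
Constant speed: t = d/v = 102/7.75 = 13.2 s

Phase 4 (decelerating): v₀ = 7.75 m/s, a = -2.3 m/s².
v = v₀ + at = 7.75 + (-2.3)(1.5) = 4.30 m/s
Δx = v₀t + ½at² = 7.75·1.5 + 0.5·-2.3·1.5² = 9.04 m
Total time = 9.50 + 1.39 + 13.2 + 1.50 = 25.5 s

25.5 s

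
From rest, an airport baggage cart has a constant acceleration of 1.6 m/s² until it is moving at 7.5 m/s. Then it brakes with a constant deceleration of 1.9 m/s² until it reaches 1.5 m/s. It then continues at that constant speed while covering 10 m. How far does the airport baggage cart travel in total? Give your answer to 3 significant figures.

Phase 1 (accelerating): v₀ = 0 m/s, a = 1.6 m/s².
v = v₀ + at → t = (7.5 − 0) / 1.6 = 4.69 s
v² = v₀² + 2aΔx → Δx = (7.5² − 0²)/(2·1.6) = 17.6 m

Phase 2 (decelerating): v₀ = 7.50 m/s, a = -1.9 m/s².
v = v₀ + at → t = (1.5 − 7.50) / -1.9 = 3.16 s
v² = v₀² + 2aΔx → Δx = (1.5² − 7.50²)/(2·-1.9) = 14.2 m

Phase 3 (constant speed): v₀ = 1.50 m/s, a = 0 m/s².
Constant speed: t = d/v = 10/1.50 = 6.67 s
Total distance = 17.6 + 14.2 + 10.0 = 41.8 m

41.8 m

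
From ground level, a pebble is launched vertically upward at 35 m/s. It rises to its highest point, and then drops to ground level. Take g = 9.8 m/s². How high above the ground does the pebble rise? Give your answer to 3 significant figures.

62.5 m

Phase 1 (rising): v₀ = 35.0 m/s, a = -9.8 m/s².
v = v₀ + at → t = (0 − 35.0) / -9.8 = 3.57 s
v² = v₀² + 2aΔx → Δx = (0² − 35.0²)/(2·-9.8) = 62.5 m
Maximum height = 62.5 m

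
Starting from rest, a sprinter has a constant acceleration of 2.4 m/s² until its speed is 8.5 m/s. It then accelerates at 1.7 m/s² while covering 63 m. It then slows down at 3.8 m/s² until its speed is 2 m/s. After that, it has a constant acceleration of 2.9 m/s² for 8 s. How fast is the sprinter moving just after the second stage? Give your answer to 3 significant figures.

Phase 1 (accelerating): v₀ = 0 m/s, a = 2.4 m/s².
v = v₀ + at → t = (8.5 − 0) / 2.4 = 3.54 s
v² = v₀² + 2aΔx → Δx = (8.5² − 0²)/(2·2.4) = 15.1 m

Phase 2 (accelerating): v₀ = 8.50 m/s, a = 1.7 m/s².
v² = v₀² + 2aΔx = 8.50² + 2·1.7·63 = 286 → v = 16.9 m/s
t = (v − v₀)/a = (16.9 − 8.50)/1.7 = 4.96 s
Speed at end of phase 2 = 16.9 m/s

16.9 m/s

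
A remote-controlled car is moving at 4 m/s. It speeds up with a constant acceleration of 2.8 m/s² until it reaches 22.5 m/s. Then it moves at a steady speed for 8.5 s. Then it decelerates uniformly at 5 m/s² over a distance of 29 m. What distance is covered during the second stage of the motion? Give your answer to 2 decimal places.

Phase 1 (accelerating): v₀ = 4.00 m/s, a = 2.8 m/s².
v = v₀ + at → t = (22.5 − 4.00) / 2.8 = 6.61 s
v² = v₀² + 2aΔx → Δx = (22.5² − 4.00²)/(2·2.8) = 87.5 m

Phase 2 (constant speed): v₀ = 22.5 m/s, a = 0 m/s².
v = v₀ + at = 22.5 + (0)(8.5) = 22.5 m/s
Δx = v₀t + ½at² = 22.5·8.5 + 0.5·0·8.5² = 191 m
Distance in phase 2 = 191 m

191.25 m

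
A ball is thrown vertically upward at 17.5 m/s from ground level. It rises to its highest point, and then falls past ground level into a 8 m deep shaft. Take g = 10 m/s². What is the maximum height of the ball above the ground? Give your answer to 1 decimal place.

Phase 1 (rising): v₀ = 17.5 m/s, a = -10 m/s².
v = v₀ + at → t = (0 − 17.5) / -10 = 1.75 s
v² = v₀² + 2aΔx → Δx = (0² − 17.5²)/(2·-10) = 15.3 m
Maximum height = 15.3 m

15.3 m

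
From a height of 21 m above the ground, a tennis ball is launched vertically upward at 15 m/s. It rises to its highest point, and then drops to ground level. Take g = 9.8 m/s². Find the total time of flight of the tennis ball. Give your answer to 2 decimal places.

4.11 s

Phase 1 (rising): v₀ = 15.0 m/s, a = -9.8 m/s².
v = v₀ + at → t = (0 − 15.0) / -9.8 = 1.53 s
v² = v₀² + 2aΔx → Δx = (0² − 15.0²)/(2·-9.8) = 11.5 m

Phase 2 (falling): v₀ = 0 m/s, a = -9.8 m/s².
Falls 32.5 m from rest: t = √(2·32.5/9.8) = 2.57 s; v = g·t = 25.2 m/s.
Total time = 1.53 + 2.57 = 4.11 s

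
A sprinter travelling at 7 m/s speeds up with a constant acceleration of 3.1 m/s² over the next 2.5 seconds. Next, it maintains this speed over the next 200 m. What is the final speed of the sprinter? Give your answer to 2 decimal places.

14.75 m/s

Phase 1 (accelerating): v₀ = 7.00 m/s, a = 3.1 m/s².
v = v₀ + at = 7.00 + (3.1)(2.5) = 14.8 m/s
Δx = v₀t + ½at² = 7.00·2.5 + 0.5·3.1·2.5² = 27.2 m

Phase 2 (constant speed): v₀ = 14.8 m/s, a = 0 m/s².
Constant speed: t = d/v = 200/14.8 = 13.6 s
Final speed = 14.8 m/s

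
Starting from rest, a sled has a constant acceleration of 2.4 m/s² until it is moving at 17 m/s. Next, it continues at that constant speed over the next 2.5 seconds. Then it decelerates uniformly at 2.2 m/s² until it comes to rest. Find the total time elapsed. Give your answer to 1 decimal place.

Phase 1 (accelerating): v₀ = 0 m/s, a = 2.4 m/s².
v = v₀ + at → t = (17 − 0) / 2.4 = 7.08 s
v² = v₀² + 2aΔx → Δx = (17² − 0²)/(2·2.4) = 60.2 m

Phase 2 (constant speed): v₀ = 17.0 m/s, a = 0 m/s².
v = v₀ + at = 17.0 + (0)(2.5) = 17.0 m/s
Δx = v₀t + ½at² = 17.0·2.5 + 0.5·0·2.5² = 42.5 m

Phase 3 (decelerating): v₀ = 17.0 m/s, a = -2.2 m/s².
v = v₀ + at → t = (0 − 17.0) / -2.2 = 7.73 s
v² = v₀² + 2aΔx → Δx = (0² − 17.0²)/(2·-2.2) = 65.7 m
Total time = 7.08 + 2.50 + 7.73 = 17.3 s

17.3 s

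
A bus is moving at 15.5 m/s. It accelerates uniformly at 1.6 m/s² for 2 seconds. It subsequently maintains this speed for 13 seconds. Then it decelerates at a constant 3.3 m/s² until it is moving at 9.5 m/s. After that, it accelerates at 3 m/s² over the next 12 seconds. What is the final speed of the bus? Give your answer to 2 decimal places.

Phase 1 (accelerating): v₀ = 15.5 m/s, a = 1.6 m/s².
v = v₀ + at = 15.5 + (1.6)(2) = 18.7 m/s
Δx = v₀t + ½at² = 15.5·2 + 0.5·1.6·2² = 34.2 m

Phase 2 (constant speed): v₀ = 18.7 m/s, a = 0 m/s².
v = v₀ + at = 18.7 + (0)(13) = 18.7 m/s
Δx = v₀t + ½at² = 18.7·13 + 0.5·0·13² = 243 m

Phase 3 (decelerating): v₀ = 18.7 m/s, a = -3.3 m/s².
v = v₀ + at → t = (9.5 − 18.7) / -3.3 = 2.79 s
v² = v₀² + 2aΔx → Δx = (9.5² − 18.7²)/(2·-3.3) = 39.3 m

Phase 4 (accelerating): v₀ = 9.50 m/s, a = 3 m/s².
v = v₀ + at = 9.50 + (3)(12) = 45.5 m/s
Δx = v₀t + ½at² = 9.50·12 + 0.5·3·12² = 330 m
Final speed = 45.5 m/s

45.50 m/s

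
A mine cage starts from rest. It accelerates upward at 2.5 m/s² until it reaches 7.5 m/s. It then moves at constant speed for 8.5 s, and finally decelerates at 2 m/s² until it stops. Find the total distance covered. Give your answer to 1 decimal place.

Phase 1 (accelerating): v₀ = 0 m/s, a = 2.5 m/s².
v = v₀ + at → t = (7.5 − 0) / 2.5 = 3.00 s
v² = v₀² + 2aΔx → Δx = (7.5² − 0²)/(2·2.5) = 11.2 m

Phase 2 (constant speed): v₀ = 7.50 m/s, a = 0 m/s².
v = v₀ + at = 7.50 + (0)(8.5) = 7.50 m/s
Δx = v₀t + ½at² = 7.50·8.5 + 0.5·0·8.5² = 63.8 m

Phase 3 (decelerating): v₀ = 7.50 m/s, a = -2 m/s².
v = v₀ + at → t = (0 − 7.50) / -2 = 3.75 s
v² = v₀² + 2aΔx → Δx = (0² − 7.50²)/(2·-2) = 14.1 m
Total distance = 11.2 + 63.8 + 14.1 = 89.1 m

89.1 m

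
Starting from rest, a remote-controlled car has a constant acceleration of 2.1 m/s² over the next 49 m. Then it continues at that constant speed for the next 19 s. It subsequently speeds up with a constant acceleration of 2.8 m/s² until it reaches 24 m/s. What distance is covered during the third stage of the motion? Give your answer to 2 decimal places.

66.11 m

Phase 1 (accelerating): v₀ = 0 m/s, a = 2.1 m/s².
v² = v₀² + 2aΔx = 0² + 2·2.1·49 = 206 → v = 14.3 m/s
t = (v − v₀)/a = (14.3 − 0)/2.1 = 6.83 s

Phase 2 (constant speed): v₀ = 14.3 m/s, a = 0 m/s².
v = v₀ + at = 14.3 + (0)(19) = 14.3 m/s
Δx = v₀t + ½at² = 14.3·19 + 0.5·0·19² = 273 m

Phase 3 (accelerating): v₀ = 14.3 m/s, a = 2.8 m/s².
v = v₀ + at → t = (24 − 14.3) / 2.8 = 3.45 s
v² = v₀² + 2aΔx → Δx = (24² − 14.3²)/(2·2.8) = 66.1 m
Distance in phase 3 = 66.1 m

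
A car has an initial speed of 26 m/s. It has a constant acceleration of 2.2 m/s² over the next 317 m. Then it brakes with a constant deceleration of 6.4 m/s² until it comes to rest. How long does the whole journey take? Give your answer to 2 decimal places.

Phase 1 (accelerating): v₀ = 26.0 m/s, a = 2.2 m/s².
v² = v₀² + 2aΔx = 26.0² + 2·2.2·317 = 2070 → v = 45.5 m/s
t = (v − v₀)/a = (45.5 − 26.0)/2.2 = 8.87 s

Phase 2 (decelerating): v₀ = 45.5 m/s, a = -6.4 m/s².
v = v₀ + at → t = (0 − 45.5) / -6.4 = 7.11 s
v² = v₀² + 2aΔx → Δx = (0² − 45.5²)/(2·-6.4) = 162 m
Total time = 8.87 + 7.11 = 16.0 s

15.98 s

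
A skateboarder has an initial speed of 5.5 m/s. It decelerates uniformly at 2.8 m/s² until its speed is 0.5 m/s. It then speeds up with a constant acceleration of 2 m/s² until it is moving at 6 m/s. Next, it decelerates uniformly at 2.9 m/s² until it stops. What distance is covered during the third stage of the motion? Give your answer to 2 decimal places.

Phase 1 (decelerating): v₀ = 5.50 m/s, a = -2.8 m/s².
v = v₀ + at → t = (0.5 − 5.50) / -2.8 = 1.79 s
v² = v₀² + 2aΔx → Δx = (0.5² − 5.50²)/(2·-2.8) = 5.36 m

Phase 2 (accelerating): v₀ = 0.500 m/s, a = 2 m/s².
v = v₀ + at → t = (6 − 0.500) / 2 = 2.75 s
v² = v₀² + 2aΔx → Δx = (6² − 0.500²)/(2·2) = 8.94 m

Phase 3 (decelerating): v₀ = 6.00 m/s, a = -2.9 m/s².
v = v₀ + at → t = (0 − 6.00) / -2.9 = 2.07 s
v² = v₀² + 2aΔx → Δx = (0² − 6.00²)/(2·-2.9) = 6.21 m
Distance in phase 3 = 6.21 m

6.21 m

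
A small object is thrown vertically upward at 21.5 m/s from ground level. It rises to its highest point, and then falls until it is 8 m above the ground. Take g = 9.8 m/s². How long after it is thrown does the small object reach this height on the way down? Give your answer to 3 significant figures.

Phase 1 (rising): v₀ = 21.5 m/s, a = -9.8 m/s².
v = v₀ + at → t = (0 − 21.5) / -9.8 = 2.19 s
v² = v₀² + 2aΔx → Δx = (0² − 21.5²)/(2·-9.8) = 23.6 m

Phase 2 (falling): v₀ = 0 m/s, a = -9.8 m/s².
Falls 15.6 m from rest: t = √(2·15.6/9.8) = 1.78 s; v = g·t = 17.5 m/s.
Total time = 2.19 + 1.78 = 3.98 s

3.98 s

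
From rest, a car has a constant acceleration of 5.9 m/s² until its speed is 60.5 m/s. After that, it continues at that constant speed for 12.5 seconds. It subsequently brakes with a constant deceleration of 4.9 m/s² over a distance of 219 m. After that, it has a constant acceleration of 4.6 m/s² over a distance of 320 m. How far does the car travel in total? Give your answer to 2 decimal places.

Phase 1 (accelerating): v₀ = 0 m/s, a = 5.9 m/s².
v = v₀ + at → t = (60.5 − 0) / 5.9 = 10.3 s
v² = v₀² + 2aΔx → Δx = (60.5² − 0²)/(2·5.9) = 310 m

Phase 2 (constant speed): v₀ = 60.5 m/s, a = 0 m/s².
v = v₀ + at = 60.5 + (0)(12.5) = 60.5 m/s
Δx = v₀t + ½at² = 60.5·12.5 + 0.5·0·12.5² = 756 m

Phase 3 (decelerating): v₀ = 60.5 m/s, a = -4.9 m/s².
v² = v₀² + 2aΔx = 60.5² + 2·-4.9·219 = 1510 → v = 38.9 m/s
t = (v − v₀)/a = (38.9 − 60.5)/-4.9 = 4.41 s

Phase 4 (accelerating): v₀ = 38.9 m/s, a = 4.6 m/s².
v² = v₀² + 2aΔx = 38.9² + 2·4.6·320 = 4460 → v = 66.8 m/s
t = (v − v₀)/a = (66.8 − 38.9)/4.6 = 6.06 s
Total distance = 310 + 756 + 219 + 320 = 1610 m

1605.44 m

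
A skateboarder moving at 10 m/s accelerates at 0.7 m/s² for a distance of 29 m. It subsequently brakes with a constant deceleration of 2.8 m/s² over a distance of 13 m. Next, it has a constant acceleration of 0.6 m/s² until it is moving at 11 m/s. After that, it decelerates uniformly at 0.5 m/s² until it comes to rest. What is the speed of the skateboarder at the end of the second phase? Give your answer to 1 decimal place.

Phase 1 (accelerating): v₀ = 10.0 m/s, a = 0.7 m/s².
v² = v₀² + 2aΔx = 10.0² + 2·0.7·29 = 141 → v = 11.9 m/s
t = (v − v₀)/a = (11.9 − 10.0)/0.7 = 2.65 s

Phase 2 (decelerating): v₀ = 11.9 m/s, a = -2.8 m/s².
v² = v₀² + 2aΔx = 11.9² + 2·-2.8·13 = 67.8 → v = 8.23 m/s
t = (v − v₀)/a = (8.23 − 11.9)/-2.8 = 1.29 s
Speed at end of phase 2 = 8.23 m/s

8.2 m/s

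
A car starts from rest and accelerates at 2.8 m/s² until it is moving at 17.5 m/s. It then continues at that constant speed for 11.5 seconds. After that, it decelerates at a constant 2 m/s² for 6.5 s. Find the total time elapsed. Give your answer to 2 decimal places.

24.25 s

Phase 1 (accelerating): v₀ = 0 m/s, a = 2.8 m/s².
v = v₀ + at → t = (17.5 − 0) / 2.8 = 6.25 s
v² = v₀² + 2aΔx → Δx = (17.5² − 0²)/(2·2.8) = 54.7 m

Phase 2 (constant speed): v₀ = 17.5 m/s, a = 0 m/s².
v = v₀ + at = 17.5 + (0)(11.5) = 17.5 m/s
Δx = v₀t + ½at² = 17.5·11.5 + 0.5·0·11.5² = 201 m

Phase 3 (decelerating): v₀ = 17.5 m/s, a = -2 m/s².
v = v₀ + at = 17.5 + (-2)(6.5) = 4.50 m/s
Δx = v₀t + ½at² = 17.5·6.5 + 0.5·-2·6.5² = 71.5 m
Total time = 6.25 + 11.5 + 6.50 = 24.2 s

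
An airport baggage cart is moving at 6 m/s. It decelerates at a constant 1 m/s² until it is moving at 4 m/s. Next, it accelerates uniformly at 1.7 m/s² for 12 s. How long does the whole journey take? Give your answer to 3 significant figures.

14.0 s

Phase 1 (decelerating): v₀ = 6.00 m/s, a = -1 m/s².
v = v₀ + at → t = (4 − 6.00) / -1 = 2.00 s
v² = v₀² + 2aΔx → Δx = (4² − 6.00²)/(2·-1) = 10.0 m

Phase 2 (accelerating): v₀ = 4.00 m/s, a = 1.7 m/s².
v = v₀ + at = 4.00 + (1.7)(12) = 24.4 m/s
Δx = v₀t + ½at² = 4.00·12 + 0.5·1.7·12² = 170 m
Total time = 2.00 + 12.0 = 14.0 s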